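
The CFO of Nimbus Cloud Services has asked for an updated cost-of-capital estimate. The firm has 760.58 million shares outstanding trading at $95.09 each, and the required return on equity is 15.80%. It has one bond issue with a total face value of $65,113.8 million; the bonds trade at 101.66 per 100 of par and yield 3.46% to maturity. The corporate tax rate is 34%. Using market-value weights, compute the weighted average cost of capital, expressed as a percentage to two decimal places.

Market value of equity E = 95.09 × 760.58m = 72323.5522m. Market value of debt D = 65113.8m × 101.66/100 = 66194.68908m.
Total capital V = 72323.5522 + 66194.68908 = 138518.24128.
Equity: weight = 72323.5522/138518.24128 = 0.5221; cost = 15.8%.
Bonds outstanding: weight = 66194.68908/138518.24128 = 0.4779; after-tax cost = 3.46% × (1 − 34%) = 2.2836%.
WACC = 0.5221 × 15.8000% + 0.4779 × 2.2836% = 9.3408%.

9.34%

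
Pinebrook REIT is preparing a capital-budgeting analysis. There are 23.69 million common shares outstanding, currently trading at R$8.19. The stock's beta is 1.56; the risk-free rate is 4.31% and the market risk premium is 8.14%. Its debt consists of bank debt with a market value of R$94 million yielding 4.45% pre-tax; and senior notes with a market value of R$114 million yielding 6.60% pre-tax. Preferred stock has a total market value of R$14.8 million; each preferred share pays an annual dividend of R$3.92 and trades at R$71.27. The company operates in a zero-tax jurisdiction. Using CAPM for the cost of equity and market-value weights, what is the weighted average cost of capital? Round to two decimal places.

10.92%

Cost of equity via CAPM: Re = 4.31% + 1.56 × 8.14% = 17.0084%.
Cost of preferred: Rp = 3.92 / 71.27 = 5.5002%.
Market value of equity E = 8.19 × 23.69m = 194.0211m.
Total capital V = 194.0211 + 14.8 + 94 + 114 = 416.8211.
Equity: weight = 194.0211/416.8211 = 0.4655; cost = 17.0084%.
Preferred: weight = 14.8/416.8211 = 0.0355; cost = 5.5002%.
Bank debt: weight = 94/416.8211 = 0.2255; after-tax cost = 4.45% × (1 − 0%) = 4.4500%.
Senior notes: weight = 114/416.8211 = 0.2735; after-tax cost = 6.6% × (1 − 0%) = 6.6000%.
WACC = 0.4655 × 17.0084% + 0.0355 × 5.5002% + 0.2255 × 4.4500% + 0.2735 × 6.6000% = 10.9210%.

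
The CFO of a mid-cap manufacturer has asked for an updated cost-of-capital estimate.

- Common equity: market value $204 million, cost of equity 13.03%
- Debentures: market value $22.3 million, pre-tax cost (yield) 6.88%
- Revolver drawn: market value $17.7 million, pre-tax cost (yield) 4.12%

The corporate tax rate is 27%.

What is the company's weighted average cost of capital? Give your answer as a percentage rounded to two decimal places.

Total capital V = 204 + 22.3 + 17.7 = 244.
Equity: weight = 204/244 = 0.8361; cost = 13.03%.
Debentures: weight = 22.3/244 = 0.0914; after-tax cost = 6.88% × (1 − 27%) = 5.0224%.
Revolver drawn: weight = 17.7/244 = 0.0725; after-tax cost = 4.12% × (1 − 27%) = 3.0076%.
WACC = 0.8361 × 13.0300% + 0.0914 × 5.0224% + 0.0725 × 3.0076% = 11.5711%.

11.57%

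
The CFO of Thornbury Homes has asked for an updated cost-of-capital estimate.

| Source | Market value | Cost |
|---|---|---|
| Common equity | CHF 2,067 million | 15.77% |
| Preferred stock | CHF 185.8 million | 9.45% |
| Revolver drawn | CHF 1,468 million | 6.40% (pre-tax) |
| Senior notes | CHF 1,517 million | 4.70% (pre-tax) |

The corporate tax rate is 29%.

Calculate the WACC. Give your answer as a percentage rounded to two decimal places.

8.80%

Total capital V = 2067 + 185.8 + 1468 + 1517 = 5237.8.
Equity: weight = 2067/5237.8 = 0.3946; cost = 15.77%.
Preferred: weight = 185.8/5237.8 = 0.0355; cost = 9.45%.
Revolver drawn: weight = 1468/5237.8 = 0.2803; after-tax cost = 6.4% × (1 − 29%) = 4.5440%.
Senior notes: weight = 1517/5237.8 = 0.2896; after-tax cost = 4.7% × (1 − 29%) = 3.3370%.
WACC = 0.3946 × 15.7700% + 0.0355 × 9.4500% + 0.2803 × 4.5440% + 0.2896 × 3.3370% = 8.7986%.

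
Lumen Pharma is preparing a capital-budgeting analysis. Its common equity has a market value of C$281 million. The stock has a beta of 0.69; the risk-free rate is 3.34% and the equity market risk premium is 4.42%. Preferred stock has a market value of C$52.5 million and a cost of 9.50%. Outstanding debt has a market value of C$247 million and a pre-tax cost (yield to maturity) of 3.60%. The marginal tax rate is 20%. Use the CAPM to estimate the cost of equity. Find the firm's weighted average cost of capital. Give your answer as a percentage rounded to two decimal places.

Cost of equity via CAPM: Re = 3.34% + 0.69 × 4.42% = 6.3898%.
Total capital V = 281 + 52.5 + 247 = 580.5.
Equity: weight = 281/580.5 = 0.4841; cost = 6.3898%.
Preferred: weight = 52.5/580.5 = 0.0904; cost = 9.5%.
Debt: weight = 247/580.5 = 0.4255; after-tax cost = 3.6% × (1 − 20%) = 2.8800%.
WACC = 0.4841 × 6.3898% + 0.0904 × 9.5000% + 0.4255 × 2.8800% = 5.1777%.

5.18%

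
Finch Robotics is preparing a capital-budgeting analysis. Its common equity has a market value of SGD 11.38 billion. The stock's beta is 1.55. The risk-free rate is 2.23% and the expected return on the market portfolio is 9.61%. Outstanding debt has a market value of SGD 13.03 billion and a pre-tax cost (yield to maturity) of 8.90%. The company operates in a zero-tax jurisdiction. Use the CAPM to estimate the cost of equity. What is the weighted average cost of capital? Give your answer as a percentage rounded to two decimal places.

11.12%

Market risk premium = 9.61% − 2.23% = 7.38%.
Cost of equity via CAPM: Re = 2.23% + 1.55 × 7.38% = 13.6690%.
Total capital V = 11.38 + 13.03 = 24.41.
Equity: weight = 11.38/24.41 = 0.4662; cost = 13.669%.
Debt: weight = 13.03/24.41 = 0.5338; after-tax cost = 8.9% × (1 − 0%) = 8.9000%.
WACC = 0.4662 × 13.6690% + 0.5338 × 8.9000% = 11.1233%.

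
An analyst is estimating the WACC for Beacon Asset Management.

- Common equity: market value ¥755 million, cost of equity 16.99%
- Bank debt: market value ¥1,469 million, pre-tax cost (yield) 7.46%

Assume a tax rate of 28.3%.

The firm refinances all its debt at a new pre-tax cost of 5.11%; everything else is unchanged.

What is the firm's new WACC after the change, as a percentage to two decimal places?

8.19%

After the change:
Total capital V = 755 + 1469 = 2224.
Equity: weight = 755/2224 = 0.3395; cost = 16.99%.
Bank debt: weight = 1469/2224 = 0.6605; after-tax cost = 5.11% × (1 − 28.3%) = 3.6639%.
WACC = 0.3395 × 16.9900% + 0.6605 × 3.6639% = 8.1878%.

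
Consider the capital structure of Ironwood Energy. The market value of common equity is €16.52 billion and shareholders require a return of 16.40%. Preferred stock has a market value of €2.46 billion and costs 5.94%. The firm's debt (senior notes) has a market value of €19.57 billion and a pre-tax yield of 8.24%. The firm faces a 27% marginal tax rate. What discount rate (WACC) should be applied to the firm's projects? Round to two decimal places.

10.46%

Total capital V = 16.52 + 2.46 + 19.57 = 38.55.
Equity: weight = 16.52/38.55 = 0.4285; cost = 16.4%.
Preferred: weight = 2.46/38.55 = 0.0638; cost = 5.94%.
Senior notes: weight = 19.57/38.55 = 0.5077; after-tax cost = 8.24% × (1 − 27%) = 6.0152%.
WACC = 0.4285 × 16.4000% + 0.0638 × 5.9400% + 0.5077 × 6.0152% = 10.4606%.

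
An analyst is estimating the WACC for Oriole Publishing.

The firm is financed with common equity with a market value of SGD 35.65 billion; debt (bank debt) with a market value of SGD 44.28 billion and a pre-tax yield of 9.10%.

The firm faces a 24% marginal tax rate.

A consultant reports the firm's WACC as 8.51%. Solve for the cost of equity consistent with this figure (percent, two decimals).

Total capital V = 35.65 + 44.28 = 79.93.
Equity weight = 35.65/79.93 = 0.4460.
Bank debt weight = 44.28/79.93 = 0.5540.
Debt contribution = 0.5540 × 9.1% × (1 − 24%) = 3.8314%.
Required equity contribution = 8.51% − 3.8314% = 4.6786%.
Re = 4.6786% / 0.4460 = 10.4899%.

10.49%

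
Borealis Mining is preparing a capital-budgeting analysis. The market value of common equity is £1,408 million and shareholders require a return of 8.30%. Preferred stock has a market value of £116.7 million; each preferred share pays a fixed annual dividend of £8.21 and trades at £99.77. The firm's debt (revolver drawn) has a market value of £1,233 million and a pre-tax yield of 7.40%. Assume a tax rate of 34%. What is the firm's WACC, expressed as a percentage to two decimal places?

6.77%

Cost of preferred: Rp = 8.21 / 99.77 = 8.2289%.
Total capital V = 1408 + 116.7 + 1233 = 2757.7.
Equity: weight = 1408/2757.7 = 0.5106; cost = 8.3%.
Preferred: weight = 116.7/2757.7 = 0.0423; cost = 8.2289%.
Revolver drawn: weight = 1233/2757.7 = 0.4471; after-tax cost = 7.4% × (1 − 34%) = 4.8840%.
WACC = 0.5106 × 8.3000% + 0.0423 × 8.2289% + 0.4471 × 4.8840% = 6.7697%.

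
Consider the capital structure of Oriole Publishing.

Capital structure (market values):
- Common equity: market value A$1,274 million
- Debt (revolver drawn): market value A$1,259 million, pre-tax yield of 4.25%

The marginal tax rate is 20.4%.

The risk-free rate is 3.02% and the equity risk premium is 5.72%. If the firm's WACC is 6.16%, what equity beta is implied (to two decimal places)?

Total capital V = 1274 + 1259 = 2533.
Equity weight = 1274/2533 = 0.5030.
Revolver drawn weight = 1259/2533 = 0.4970.
Debt contribution = 0.4970 × 4.25% × (1 − 20.4%) = 1.6815%.
Required equity contribution = 6.16% − 1.6815% = 4.4785%  ⇒  Re = 8.9043%.
CAPM: 8.9043% = 3.02% + β × 5.72%  ⇒  β = 1.0287.

1.03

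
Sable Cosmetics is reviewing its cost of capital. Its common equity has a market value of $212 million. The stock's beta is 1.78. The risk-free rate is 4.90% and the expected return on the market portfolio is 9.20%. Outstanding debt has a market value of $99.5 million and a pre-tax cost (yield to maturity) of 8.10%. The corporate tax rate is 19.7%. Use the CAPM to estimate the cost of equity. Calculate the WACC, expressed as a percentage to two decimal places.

Market risk premium = 9.2% − 4.9% = 4.3%.
Cost of equity via CAPM: Re = 4.9% + 1.78 × 4.3% = 12.5540%.
Total capital V = 212 + 99.5 = 311.5.
Equity: weight = 212/311.5 = 0.6806; cost = 12.554%.
Debt: weight = 99.5/311.5 = 0.3194; after-tax cost = 8.1% × (1 − 19.7%) = 6.5043%.
WACC = 0.6806 × 12.5540% + 0.3194 × 6.5043% = 10.6216%.

10.62%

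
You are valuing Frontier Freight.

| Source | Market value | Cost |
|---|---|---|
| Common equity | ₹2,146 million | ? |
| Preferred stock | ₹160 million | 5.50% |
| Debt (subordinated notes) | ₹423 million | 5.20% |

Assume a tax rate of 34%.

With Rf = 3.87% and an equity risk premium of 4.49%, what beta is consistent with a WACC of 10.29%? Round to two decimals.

1.81

Total capital V = 2146 + 160 + 423 = 2729.
Equity weight = 2146/2729 = 0.7864.
Preferred weight = 160/2729 = 0.0586.
Subordinated notes weight = 423/2729 = 0.1550.
Debt contribution = 0.1550 × 5.2% × (1 − 34%) = 0.5320%.
Preferred contribution = 0.0586 × 5.5% = 0.3225%.
Required equity contribution = 10.29% − 0.8544% = 9.4356%  ⇒  Re = 11.9989%.
CAPM: 11.9989% = 3.87% + β × 4.49%  ⇒  β = 1.8104.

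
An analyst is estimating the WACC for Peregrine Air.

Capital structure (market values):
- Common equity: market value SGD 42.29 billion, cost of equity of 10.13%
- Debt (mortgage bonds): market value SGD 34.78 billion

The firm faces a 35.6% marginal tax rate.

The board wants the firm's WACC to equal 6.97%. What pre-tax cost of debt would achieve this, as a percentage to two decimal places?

Total capital V = 42.29 + 34.78 = 77.07.
Equity weight = 42.29/77.07 = 0.5487.
Mortgage bonds weight = 34.78/77.07 = 0.4513.
Equity contribution = 0.5487 × 10.13% = 5.5586%.
Remaining for debt = 6.97% − 5.5586% = 1.4114%.
Rd × (1 − 35.6%) × 0.4513 = 1.4114%  ⇒  Rd = 4.8566%.

4.86%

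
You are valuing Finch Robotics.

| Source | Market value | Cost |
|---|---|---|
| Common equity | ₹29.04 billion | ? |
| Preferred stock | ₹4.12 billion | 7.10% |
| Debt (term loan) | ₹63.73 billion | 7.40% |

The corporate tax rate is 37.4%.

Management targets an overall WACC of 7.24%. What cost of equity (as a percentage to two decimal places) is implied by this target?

12.98%

Total capital V = 29.04 + 4.12 + 63.73 = 96.89.
Equity weight = 29.04/96.89 = 0.2997.
Preferred weight = 4.12/96.89 = 0.0425.
Term loan weight = 63.73/96.89 = 0.6578.
Debt contribution = 0.6578 × 7.4% × (1 − 37.4%) = 3.0470%.
Preferred contribution = 0.0425 × 7.1% = 0.3019%.
Required equity contribution = 7.24% − 3.3489% = 3.8911%.
Re = 3.8911% / 0.2997 = 12.9824%.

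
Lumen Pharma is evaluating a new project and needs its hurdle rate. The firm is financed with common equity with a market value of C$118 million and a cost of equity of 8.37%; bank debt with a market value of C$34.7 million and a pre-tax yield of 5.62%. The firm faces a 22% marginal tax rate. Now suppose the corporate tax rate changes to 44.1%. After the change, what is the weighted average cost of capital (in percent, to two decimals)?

After the change:
Total capital V = 118 + 34.7 = 152.7.
Equity: weight = 118/152.7 = 0.7728; cost = 8.37%.
Bank debt: weight = 34.7/152.7 = 0.2272; after-tax cost = 5.62% × (1 − 44.1%) = 3.1416%.
WACC = 0.7728 × 8.3700% + 0.2272 × 3.1416% = 7.1819%.

7.18%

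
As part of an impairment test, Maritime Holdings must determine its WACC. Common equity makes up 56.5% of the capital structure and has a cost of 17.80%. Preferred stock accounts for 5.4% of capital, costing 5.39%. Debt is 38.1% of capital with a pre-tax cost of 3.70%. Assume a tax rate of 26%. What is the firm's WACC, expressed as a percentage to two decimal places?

11.39%

After-tax cost of debt = 3.7% × (1 − 26%) = 2.7380%.
WACC = 0.565 × 17.8000% + 0.054 × 5.3900% + 0.381 × 2.7380% = 11.3912%.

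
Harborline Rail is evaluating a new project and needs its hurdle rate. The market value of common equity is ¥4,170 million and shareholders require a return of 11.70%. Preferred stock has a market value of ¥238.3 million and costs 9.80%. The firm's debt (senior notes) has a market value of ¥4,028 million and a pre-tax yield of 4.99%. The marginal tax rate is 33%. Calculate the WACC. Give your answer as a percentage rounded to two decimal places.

Total capital V = 4170 + 238.3 + 4028 = 8436.3.
Equity: weight = 4170/8436.3 = 0.4943; cost = 11.7%.
Preferred: weight = 238.3/8436.3 = 0.0282; cost = 9.8%.
Senior notes: weight = 4028/8436.3 = 0.4775; after-tax cost = 4.99% × (1 − 33%) = 3.3433%.
WACC = 0.4943 × 11.7000% + 0.0282 × 9.8000% + 0.4775 × 3.3433% = 7.6563%.

7.66%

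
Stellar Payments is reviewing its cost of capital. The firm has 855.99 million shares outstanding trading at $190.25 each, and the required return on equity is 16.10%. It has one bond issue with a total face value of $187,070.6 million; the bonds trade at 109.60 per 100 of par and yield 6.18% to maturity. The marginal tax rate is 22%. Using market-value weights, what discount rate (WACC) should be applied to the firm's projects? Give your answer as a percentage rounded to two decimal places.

9.81%

Market value of equity E = 190.25 × 855.99m = 162852.0975m. Market value of debt D = 187070.6m × 109.6/100 = 205029.3776m.
Total capital V = 162852.0975 + 205029.3776 = 367881.4751.
Equity: weight = 162852.0975/367881.4751 = 0.4427; cost = 16.1%.
Bonds outstanding: weight = 205029.3776/367881.4751 = 0.5573; after-tax cost = 6.18% × (1 − 22%) = 4.8204%.
WACC = 0.4427 × 16.1000% + 0.5573 × 4.8204% = 9.8136%.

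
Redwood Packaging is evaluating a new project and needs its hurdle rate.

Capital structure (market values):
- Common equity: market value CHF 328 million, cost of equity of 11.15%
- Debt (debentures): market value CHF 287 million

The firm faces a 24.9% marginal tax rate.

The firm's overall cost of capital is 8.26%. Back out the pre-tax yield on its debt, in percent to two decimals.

Total capital V = 328 + 287 = 615.
Equity weight = 328/615 = 0.5333.
Debentures weight = 287/615 = 0.4667.
Equity contribution = 0.5333 × 11.15% = 5.9467%.
Remaining for debt = 8.26% − 5.9467% = 2.3133%.
Rd × (1 − 24.9%) × 0.4667 = 2.3133%  ⇒  Rd = 6.6007%.

6.60%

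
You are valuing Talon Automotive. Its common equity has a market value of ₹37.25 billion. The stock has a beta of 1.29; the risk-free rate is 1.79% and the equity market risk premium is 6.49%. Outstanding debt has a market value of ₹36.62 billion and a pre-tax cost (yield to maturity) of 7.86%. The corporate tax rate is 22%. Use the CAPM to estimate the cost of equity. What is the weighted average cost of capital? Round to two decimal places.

8.16%

Cost of equity via CAPM: Re = 1.79% + 1.29 × 6.49% = 10.1621%.
Total capital V = 37.25 + 36.62 = 73.87.
Equity: weight = 37.25/73.87 = 0.5043; cost = 10.1621%.
Debt: weight = 36.62/73.87 = 0.4957; after-tax cost = 7.86% × (1 − 22%) = 6.1308%.
WACC = 0.5043 × 10.1621% + 0.4957 × 6.1308% = 8.1636%.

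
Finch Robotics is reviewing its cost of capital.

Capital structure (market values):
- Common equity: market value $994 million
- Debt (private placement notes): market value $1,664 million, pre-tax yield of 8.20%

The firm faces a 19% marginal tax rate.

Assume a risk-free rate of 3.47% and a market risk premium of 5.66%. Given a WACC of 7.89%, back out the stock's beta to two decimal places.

1.15

Total capital V = 994 + 1664 = 2658.
Equity weight = 994/2658 = 0.3740.
Private placement notes weight = 1664/2658 = 0.6260.
Debt contribution = 0.6260 × 8.2% × (1 − 19%) = 4.1581%.
Required equity contribution = 7.89% − 4.1581% = 3.7319%  ⇒  Re = 9.9792%.
CAPM: 9.9792% = 3.47% + β × 5.66%  ⇒  β = 1.1500.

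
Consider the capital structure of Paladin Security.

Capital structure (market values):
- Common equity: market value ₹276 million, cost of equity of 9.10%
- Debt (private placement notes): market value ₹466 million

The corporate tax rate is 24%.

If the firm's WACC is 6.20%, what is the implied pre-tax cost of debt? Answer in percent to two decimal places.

Total capital V = 276 + 466 = 742.
Equity weight = 276/742 = 0.3720.
Private placement notes weight = 466/742 = 0.6280.
Equity contribution = 0.3720 × 9.1% = 3.3849%.
Remaining for debt = 6.2% − 3.3849% = 2.8151%.
Rd × (1 − 24%) × 0.6280 = 2.8151%  ⇒  Rd = 5.8979%.

5.90%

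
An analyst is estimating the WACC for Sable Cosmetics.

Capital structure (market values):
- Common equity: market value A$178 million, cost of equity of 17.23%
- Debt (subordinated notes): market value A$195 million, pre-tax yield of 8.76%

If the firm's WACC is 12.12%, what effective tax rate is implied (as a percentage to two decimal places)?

Total capital V = 178 + 195 = 373.
Equity weight = 178/373 = 0.4772.
Subordinated notes weight = 195/373 = 0.5228.
Equity contribution = 0.4772 × 17.23% = 8.2224%.
Debt contribution must be 12.12% − 8.2224% = 3.8976%.
0.5228 × 8.76% × (1 − T) = 3.8976%  ⇒  (1 − T) = 0.8511.
T = 14.8917%.

14.89%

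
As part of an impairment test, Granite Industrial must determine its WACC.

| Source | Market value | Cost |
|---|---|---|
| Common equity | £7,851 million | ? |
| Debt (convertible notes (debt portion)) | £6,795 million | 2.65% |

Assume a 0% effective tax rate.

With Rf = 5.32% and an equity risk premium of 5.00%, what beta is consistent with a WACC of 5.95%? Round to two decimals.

0.70

Total capital V = 7851 + 6795 = 14646.
Equity weight = 7851/14646 = 0.5361.
Convertible notes (debt portion) weight = 6795/14646 = 0.4639.
Debt contribution = 0.4639 × 2.65% × (1 − 0%) = 1.2295%.
Required equity contribution = 5.95% − 1.2295% = 4.7205%  ⇒  Re = 8.8061%.
CAPM: 8.8061% = 5.32% + β × 5.0%  ⇒  β = 0.6972.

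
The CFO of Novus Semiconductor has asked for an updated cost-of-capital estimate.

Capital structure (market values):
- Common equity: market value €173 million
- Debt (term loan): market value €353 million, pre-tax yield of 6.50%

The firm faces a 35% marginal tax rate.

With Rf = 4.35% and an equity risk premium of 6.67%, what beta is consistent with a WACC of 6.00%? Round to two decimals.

0.79

Total capital V = 173 + 353 = 526.
Equity weight = 173/526 = 0.3289.
Term loan weight = 353/526 = 0.6711.
Debt contribution = 0.6711 × 6.5% × (1 − 35%) = 2.8354%.
Required equity contribution = 6.0% − 2.8354% = 3.1646%  ⇒  Re = 9.6218%.
CAPM: 9.6218% = 4.35% + β × 6.67%  ⇒  β = 0.7904.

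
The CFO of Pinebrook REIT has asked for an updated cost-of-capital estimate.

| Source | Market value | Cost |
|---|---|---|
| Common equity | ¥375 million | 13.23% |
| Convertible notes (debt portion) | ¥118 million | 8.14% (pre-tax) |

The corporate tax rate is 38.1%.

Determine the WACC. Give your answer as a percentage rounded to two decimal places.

Total capital V = 375 + 118 = 493.
Equity: weight = 375/493 = 0.7606; cost = 13.23%.
Convertible notes (debt portion): weight = 118/493 = 0.2394; after-tax cost = 8.14% × (1 − 38.1%) = 5.0387%.
WACC = 0.7606 × 13.2300% + 0.2394 × 5.0387% = 11.2694%.

11.27%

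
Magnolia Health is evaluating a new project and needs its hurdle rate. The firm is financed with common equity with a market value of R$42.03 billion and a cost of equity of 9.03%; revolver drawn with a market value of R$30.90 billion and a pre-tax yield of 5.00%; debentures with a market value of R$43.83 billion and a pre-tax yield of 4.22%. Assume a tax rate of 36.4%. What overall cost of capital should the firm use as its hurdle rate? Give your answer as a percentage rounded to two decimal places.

Total capital V = 42.03 + 30.9 + 43.83 = 116.76.
Equity: weight = 42.03/116.76 = 0.3600; cost = 9.03%.
Revolver drawn: weight = 30.9/116.76 = 0.2646; after-tax cost = 5% × (1 − 36.4%) = 3.1800%.
Debentures: weight = 43.83/116.76 = 0.3754; after-tax cost = 4.22% × (1 − 36.4%) = 2.6839%.
WACC = 0.3600 × 9.0300% + 0.2646 × 3.1800% + 0.3754 × 2.6839% = 5.0996%.

5.10%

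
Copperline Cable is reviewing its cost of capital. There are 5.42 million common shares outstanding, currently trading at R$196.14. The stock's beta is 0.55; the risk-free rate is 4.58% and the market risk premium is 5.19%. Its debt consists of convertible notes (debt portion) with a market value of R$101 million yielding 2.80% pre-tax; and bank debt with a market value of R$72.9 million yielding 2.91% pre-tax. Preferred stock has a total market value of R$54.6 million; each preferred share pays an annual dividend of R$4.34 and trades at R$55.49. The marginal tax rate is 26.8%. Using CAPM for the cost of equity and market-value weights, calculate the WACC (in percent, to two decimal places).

Cost of equity via CAPM: Re = 4.58% + 0.55 × 5.19% = 7.4345%.
Cost of preferred: Rp = 4.34 / 55.49 = 7.8212%.
Market value of equity E = 196.14 × 5.42m = 1063.0788m.
Total capital V = 1063.0788 + 54.6 + 101 + 72.9 = 1291.5788.
Equity: weight = 1063.0788/1291.5788 = 0.8231; cost = 7.4345%.
Preferred: weight = 54.6/1291.5788 = 0.0423; cost = 7.8212%.
Convertible notes (debt portion): weight = 101/1291.5788 = 0.0782; after-tax cost = 2.8% × (1 − 26.8%) = 2.0496%.
Bank debt: weight = 72.9/1291.5788 = 0.0564; after-tax cost = 2.91% × (1 − 26.8%) = 2.1301%.
WACC = 0.8231 × 7.4345% + 0.0423 × 7.8212% + 0.0782 × 2.0496% + 0.0564 × 2.1301% = 6.7304%.

6.73%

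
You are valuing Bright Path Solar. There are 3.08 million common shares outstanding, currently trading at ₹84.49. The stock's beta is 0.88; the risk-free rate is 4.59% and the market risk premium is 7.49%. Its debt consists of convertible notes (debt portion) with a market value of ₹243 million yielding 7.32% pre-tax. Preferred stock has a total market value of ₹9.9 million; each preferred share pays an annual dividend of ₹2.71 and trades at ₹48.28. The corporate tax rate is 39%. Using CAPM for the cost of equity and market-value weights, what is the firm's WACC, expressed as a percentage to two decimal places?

7.89%

Cost of equity via CAPM: Re = 4.59% + 0.88 × 7.49% = 11.1812%.
Cost of preferred: Rp = 2.71 / 48.28 = 5.6131%.
Market value of equity E = 84.49 × 3.08m = 260.2292m.
Total capital V = 260.2292 + 9.9 + 243 = 513.1292.
Equity: weight = 260.2292/513.1292 = 0.5071; cost = 11.1812%.
Preferred: weight = 9.9/513.1292 = 0.0193; cost = 5.6131%.
Convertible notes (debt portion): weight = 243/513.1292 = 0.4736; after-tax cost = 7.32% × (1 − 39%) = 4.4652%.
WACC = 0.5071 × 11.1812% + 0.0193 × 5.6131% + 0.4736 × 4.4652% = 7.8933%.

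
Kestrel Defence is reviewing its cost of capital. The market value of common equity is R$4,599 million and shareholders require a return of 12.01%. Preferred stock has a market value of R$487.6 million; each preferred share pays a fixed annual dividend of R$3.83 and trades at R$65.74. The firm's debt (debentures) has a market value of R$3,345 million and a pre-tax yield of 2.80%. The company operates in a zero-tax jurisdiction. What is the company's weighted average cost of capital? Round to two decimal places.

8.00%

Cost of preferred: Rp = 3.83 / 65.74 = 5.8260%.
Total capital V = 4599 + 487.6 + 3345 = 8431.6.
Equity: weight = 4599/8431.6 = 0.5454; cost = 12.01%.
Preferred: weight = 487.6/8431.6 = 0.0578; cost = 5.826%.
Debentures: weight = 3345/8431.6 = 0.3967; after-tax cost = 2.8% × (1 − 0%) = 2.8000%.
WACC = 0.5454 × 12.0100% + 0.0578 × 5.8260% + 0.3967 × 2.8000% = 7.9986%.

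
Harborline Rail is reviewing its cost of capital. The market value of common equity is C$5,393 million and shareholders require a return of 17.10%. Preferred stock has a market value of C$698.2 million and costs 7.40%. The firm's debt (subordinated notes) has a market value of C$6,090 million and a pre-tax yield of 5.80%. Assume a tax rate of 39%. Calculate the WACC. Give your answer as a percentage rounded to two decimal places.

Total capital V = 5393 + 698.2 + 6090 = 12181.2.
Equity: weight = 5393/12181.2 = 0.4427; cost = 17.1%.
Preferred: weight = 698.2/12181.2 = 0.0573; cost = 7.4%.
Subordinated notes: weight = 6090/12181.2 = 0.5000; after-tax cost = 5.8% × (1 − 39%) = 3.5380%.
WACC = 0.4427 × 17.1000% + 0.0573 × 7.4000% + 0.5000 × 3.5380% = 9.7637%.

9.76%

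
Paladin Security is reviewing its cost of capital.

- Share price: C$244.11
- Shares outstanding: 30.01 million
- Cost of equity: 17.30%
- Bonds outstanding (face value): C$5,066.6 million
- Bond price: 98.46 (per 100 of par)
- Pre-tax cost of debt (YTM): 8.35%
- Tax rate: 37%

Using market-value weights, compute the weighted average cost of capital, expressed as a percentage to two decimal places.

Market value of equity E = 244.11 × 30.01m = 7325.7411m. Market value of debt D = 5066.6m × 98.46/100 = 4988.57436m.
Total capital V = 7325.7411 + 4988.57436 = 12314.31546.
Equity: weight = 7325.7411/12314.31546 = 0.5949; cost = 17.3%.
Bonds outstanding: weight = 4988.57436/12314.31546 = 0.4051; after-tax cost = 8.35% × (1 − 37%) = 5.2605%.
WACC = 0.5949 × 17.3000% + 0.4051 × 5.2605% = 12.4228%.

12.42%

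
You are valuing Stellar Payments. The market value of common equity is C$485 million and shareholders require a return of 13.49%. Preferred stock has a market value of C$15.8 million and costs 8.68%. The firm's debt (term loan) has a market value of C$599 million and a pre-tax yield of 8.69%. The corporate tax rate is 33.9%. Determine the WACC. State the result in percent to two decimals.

9.20%

Total capital V = 485 + 15.8 + 599 = 1099.8.
Equity: weight = 485/1099.8 = 0.4410; cost = 13.49%.
Preferred: weight = 15.8/1099.8 = 0.0144; cost = 8.68%.
Term loan: weight = 599/1099.8 = 0.5446; after-tax cost = 8.69% × (1 − 33.9%) = 5.7441%.
WACC = 0.4410 × 13.4900% + 0.0144 × 8.6800% + 0.5446 × 5.7441% = 9.2021%.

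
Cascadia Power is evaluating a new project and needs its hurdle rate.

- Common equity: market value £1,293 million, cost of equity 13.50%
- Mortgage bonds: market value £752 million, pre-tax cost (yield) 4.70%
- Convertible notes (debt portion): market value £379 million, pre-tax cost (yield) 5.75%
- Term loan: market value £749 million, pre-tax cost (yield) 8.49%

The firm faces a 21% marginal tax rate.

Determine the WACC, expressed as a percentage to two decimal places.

Total capital V = 1293 + 752 + 379 + 749 = 3173.
Equity: weight = 1293/3173 = 0.4075; cost = 13.5%.
Mortgage bonds: weight = 752/3173 = 0.2370; after-tax cost = 4.7% × (1 − 21%) = 3.7130%.
Convertible notes (debt portion): weight = 379/3173 = 0.1194; after-tax cost = 5.75% × (1 − 21%) = 4.5425%.
Term loan: weight = 749/3173 = 0.2361; after-tax cost = 8.49% × (1 − 21%) = 6.7071%.
WACC = 0.4075 × 13.5000% + 0.2370 × 3.7130% + 0.1194 × 4.5425% + 0.2361 × 6.7071% = 8.5071%.

8.51%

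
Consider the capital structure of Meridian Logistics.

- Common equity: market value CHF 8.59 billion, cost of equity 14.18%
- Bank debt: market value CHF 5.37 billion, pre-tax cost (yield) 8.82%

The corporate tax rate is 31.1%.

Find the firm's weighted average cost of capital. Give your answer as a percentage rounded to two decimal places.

Total capital V = 8.59 + 5.37 = 13.96.
Equity: weight = 8.59/13.96 = 0.6153; cost = 14.18%.
Bank debt: weight = 5.37/13.96 = 0.3847; after-tax cost = 8.82% × (1 − 31.1%) = 6.0770%.
WACC = 0.6153 × 14.1800% + 0.3847 × 6.0770% = 11.0630%.

11.06%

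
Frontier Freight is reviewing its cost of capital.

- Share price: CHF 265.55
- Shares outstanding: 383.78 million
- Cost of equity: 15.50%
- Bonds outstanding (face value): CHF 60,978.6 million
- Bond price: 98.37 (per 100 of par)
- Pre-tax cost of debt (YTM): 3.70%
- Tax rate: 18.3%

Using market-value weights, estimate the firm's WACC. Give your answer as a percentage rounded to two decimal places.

Market value of equity E = 265.55 × 383.78m = 101912.779m. Market value of debt D = 60978.6m × 98.37/100 = 59984.64882m.
Total capital V = 101912.779 + 59984.64882 = 161897.42782.
Equity: weight = 101912.779/161897.42782 = 0.6295; cost = 15.5%.
Bonds outstanding: weight = 59984.64882/161897.42782 = 0.3705; after-tax cost = 3.7% × (1 − 18.3%) = 3.0229%.
WACC = 0.6295 × 15.5000% + 0.3705 × 3.0229% = 10.8771%.

10.88%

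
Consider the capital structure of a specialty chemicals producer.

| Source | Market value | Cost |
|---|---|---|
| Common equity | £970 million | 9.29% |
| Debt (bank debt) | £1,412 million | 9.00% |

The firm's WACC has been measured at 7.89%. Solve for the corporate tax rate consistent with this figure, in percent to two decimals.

23.02%

Total capital V = 970 + 1412 = 2382.
Equity weight = 970/2382 = 0.4072.
Bank debt weight = 1412/2382 = 0.5928.
Equity contribution = 0.4072 × 9.29% = 3.7831%.
Debt contribution must be 7.89% − 3.7831% = 4.1069%.
0.5928 × 9% × (1 − T) = 4.1069%  ⇒  (1 − T) = 0.7698.
T = 23.0195%.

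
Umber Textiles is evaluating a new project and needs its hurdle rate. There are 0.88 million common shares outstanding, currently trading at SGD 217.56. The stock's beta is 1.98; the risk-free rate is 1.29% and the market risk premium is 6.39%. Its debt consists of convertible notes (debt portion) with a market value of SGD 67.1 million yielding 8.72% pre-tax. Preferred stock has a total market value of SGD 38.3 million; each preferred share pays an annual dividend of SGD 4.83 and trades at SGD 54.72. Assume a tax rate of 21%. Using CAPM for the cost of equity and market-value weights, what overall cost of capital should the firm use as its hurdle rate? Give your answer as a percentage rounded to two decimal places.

Cost of equity via CAPM: Re = 1.29% + 1.98 × 6.39% = 13.9422%.
Cost of preferred: Rp = 4.83 / 54.72 = 8.8268%.
Market value of equity E = 217.56 × 0.88m = 191.4528m.
Total capital V = 191.4528 + 38.3 + 67.1 = 296.8528.
Equity: weight = 191.4528/296.8528 = 0.6449; cost = 13.9422%.
Preferred: weight = 38.3/296.8528 = 0.1290; cost = 8.8268%.
Convertible notes (debt portion): weight = 67.1/296.8528 = 0.2260; after-tax cost = 8.72% × (1 − 21%) = 6.8888%.
WACC = 0.6449 × 13.9422% + 0.1290 × 8.8268% + 0.2260 × 6.8888% = 11.6879%.

11.69%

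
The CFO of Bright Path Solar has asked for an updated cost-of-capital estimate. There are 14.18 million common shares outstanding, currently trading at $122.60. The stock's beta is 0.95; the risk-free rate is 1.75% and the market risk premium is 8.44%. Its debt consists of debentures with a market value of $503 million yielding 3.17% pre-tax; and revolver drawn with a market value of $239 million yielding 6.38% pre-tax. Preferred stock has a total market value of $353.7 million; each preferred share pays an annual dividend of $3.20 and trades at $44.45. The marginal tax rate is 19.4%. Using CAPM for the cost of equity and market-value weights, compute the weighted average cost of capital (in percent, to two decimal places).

7.78%

Cost of equity via CAPM: Re = 1.75% + 0.95 × 8.44% = 9.7680%.
Cost of preferred: Rp = 3.2 / 44.45 = 7.1991%.
Market value of equity E = 122.6 × 14.18m = 1738.468m.
Total capital V = 1738.468 + 353.7 + 503 + 239 = 2834.168.
Equity: weight = 1738.468/2834.168 = 0.6134; cost = 9.768%.
Preferred: weight = 353.7/2834.168 = 0.1248; cost = 7.1991%.
Debentures: weight = 503/2834.168 = 0.1775; after-tax cost = 3.17% × (1 − 19.4%) = 2.5550%.
Revolver drawn: weight = 239/2834.168 = 0.0843; after-tax cost = 6.38% × (1 − 19.4%) = 5.1423%.
WACC = 0.6134 × 9.7680% + 0.1248 × 7.1991% + 0.1775 × 2.5550% + 0.0843 × 5.1423% = 7.7772%.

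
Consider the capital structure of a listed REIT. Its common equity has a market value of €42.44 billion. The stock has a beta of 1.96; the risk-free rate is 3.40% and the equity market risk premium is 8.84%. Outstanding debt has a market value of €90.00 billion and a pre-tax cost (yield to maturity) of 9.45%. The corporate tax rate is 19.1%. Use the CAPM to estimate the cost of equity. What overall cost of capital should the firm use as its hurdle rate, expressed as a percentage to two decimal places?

Cost of equity via CAPM: Re = 3.4% + 1.96 × 8.84% = 20.7264%.
Total capital V = 42.44 + 90 = 132.44.
Equity: weight = 42.44/132.44 = 0.3204; cost = 20.7264%.
Debt: weight = 90/132.44 = 0.6796; after-tax cost = 9.45% × (1 − 19.1%) = 7.6450%.
WACC = 0.3204 × 20.7264% + 0.6796 × 7.6450% = 11.8369%.

11.84%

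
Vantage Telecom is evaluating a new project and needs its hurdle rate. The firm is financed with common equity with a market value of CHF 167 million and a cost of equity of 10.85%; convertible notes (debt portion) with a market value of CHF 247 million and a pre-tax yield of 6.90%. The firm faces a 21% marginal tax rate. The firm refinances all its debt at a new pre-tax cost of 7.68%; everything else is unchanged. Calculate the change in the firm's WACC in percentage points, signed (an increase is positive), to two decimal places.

+0.37 pp

Current WACC:
Total capital V = 167 + 247 = 414.
Equity: weight = 167/414 = 0.4034; cost = 10.85%.
Convertible notes (debt portion): weight = 247/414 = 0.5966; after-tax cost = 6.9% × (1 − 21%) = 5.4510%.
WACC = 0.4034 × 10.8500% + 0.5966 × 5.4510% = 7.6289%.
After the change:
Total capital V = 167 + 247 = 414.
Equity: weight = 167/414 = 0.4034; cost = 10.85%.
Convertible notes (debt portion): weight = 247/414 = 0.5966; after-tax cost = 7.68% × (1 − 21%) = 6.0672%.
WACC = 0.4034 × 10.8500% + 0.5966 × 6.0672% = 7.9965%.
Change in WACC = 7.9965% − 7.6289% = 0.3676 pp.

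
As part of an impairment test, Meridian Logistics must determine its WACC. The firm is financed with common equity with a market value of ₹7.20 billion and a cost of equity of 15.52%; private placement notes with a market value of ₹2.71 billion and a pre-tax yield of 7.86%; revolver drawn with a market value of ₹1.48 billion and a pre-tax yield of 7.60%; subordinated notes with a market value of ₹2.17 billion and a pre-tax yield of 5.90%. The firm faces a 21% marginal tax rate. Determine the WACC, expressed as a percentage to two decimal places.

10.88%

Total capital V = 7.2 + 2.71 + 1.48 + 2.17 = 13.56.
Equity: weight = 7.2/13.56 = 0.5310; cost = 15.52%.
Private placement notes: weight = 2.71/13.56 = 0.1999; after-tax cost = 7.86% × (1 − 21%) = 6.2094%.
Revolver drawn: weight = 1.48/13.56 = 0.1091; after-tax cost = 7.6% × (1 − 21%) = 6.0040%.
Subordinated notes: weight = 2.17/13.56 = 0.1600; after-tax cost = 5.9% × (1 − 21%) = 4.6610%.
WACC = 0.5310 × 15.5200% + 0.1999 × 6.2094% + 0.1091 × 6.0040% + 0.1600 × 4.6610% = 10.8829%.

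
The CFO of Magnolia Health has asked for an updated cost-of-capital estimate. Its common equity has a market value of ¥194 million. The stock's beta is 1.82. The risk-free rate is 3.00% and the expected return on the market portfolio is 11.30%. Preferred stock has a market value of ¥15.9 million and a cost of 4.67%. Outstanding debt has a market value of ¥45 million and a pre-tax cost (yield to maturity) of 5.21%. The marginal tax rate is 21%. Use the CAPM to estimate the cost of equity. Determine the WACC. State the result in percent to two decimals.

14.80%

Market risk premium = 11.3% − 3.0% = 8.3%.
Cost of equity via CAPM: Re = 3.0% + 1.82 × 8.3% = 18.1060%.
Total capital V = 194 + 15.9 + 45 = 254.9.
Equity: weight = 194/254.9 = 0.7611; cost = 18.106%.
Preferred: weight = 15.9/254.9 = 0.0624; cost = 4.67%.
Debt: weight = 45/254.9 = 0.1765; after-tax cost = 5.21% × (1 − 21%) = 4.1159%.
WACC = 0.7611 × 18.1060% + 0.0624 × 4.6700% + 0.1765 × 4.1159% = 14.7981%.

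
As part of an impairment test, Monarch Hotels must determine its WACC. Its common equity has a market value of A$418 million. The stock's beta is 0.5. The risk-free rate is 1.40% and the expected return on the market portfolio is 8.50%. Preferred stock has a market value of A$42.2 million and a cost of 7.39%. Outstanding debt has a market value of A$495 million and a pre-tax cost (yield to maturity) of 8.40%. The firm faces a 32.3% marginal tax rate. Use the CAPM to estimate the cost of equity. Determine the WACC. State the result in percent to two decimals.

Market risk premium = 8.5% − 1.4% = 7.1%.
Cost of equity via CAPM: Re = 1.4% + 0.5 × 7.1% = 4.9500%.
Total capital V = 418 + 42.2 + 495 = 955.2.
Equity: weight = 418/955.2 = 0.4376; cost = 4.95%.
Preferred: weight = 42.2/955.2 = 0.0442; cost = 7.39%.
Debt: weight = 495/955.2 = 0.5182; after-tax cost = 8.4% × (1 − 32.3%) = 5.6868%.
WACC = 0.4376 × 4.9500% + 0.0442 × 7.3900% + 0.5182 × 5.6868% = 5.4396%.

5.44%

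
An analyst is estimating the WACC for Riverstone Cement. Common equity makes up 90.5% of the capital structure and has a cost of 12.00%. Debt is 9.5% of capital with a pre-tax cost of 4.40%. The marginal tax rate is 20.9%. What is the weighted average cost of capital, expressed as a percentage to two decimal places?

11.19%

After-tax cost of debt = 4.4% × (1 − 20.9%) = 3.4804%.
WACC = 0.905 × 12.0000% + 0.095 × 3.4804% = 11.1906%.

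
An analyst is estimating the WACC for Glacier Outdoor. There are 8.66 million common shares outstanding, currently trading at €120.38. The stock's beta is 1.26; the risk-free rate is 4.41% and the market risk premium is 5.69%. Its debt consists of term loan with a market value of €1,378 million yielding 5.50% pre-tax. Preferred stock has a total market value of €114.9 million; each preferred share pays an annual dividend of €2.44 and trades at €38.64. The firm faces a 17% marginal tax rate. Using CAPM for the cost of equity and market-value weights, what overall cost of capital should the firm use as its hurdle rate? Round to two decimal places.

7.53%

Cost of equity via CAPM: Re = 4.41% + 1.26 × 5.69% = 11.5794%.
Cost of preferred: Rp = 2.44 / 38.64 = 6.3147%.
Market value of equity E = 120.38 × 8.66m = 1042.4908m.
Total capital V = 1042.4908 + 114.9 + 1378 = 2535.3908.
Equity: weight = 1042.4908/2535.3908 = 0.4112; cost = 11.5794%.
Preferred: weight = 114.9/2535.3908 = 0.0453; cost = 6.3147%.
Term loan: weight = 1378/2535.3908 = 0.5435; after-tax cost = 5.5% × (1 − 17%) = 4.5650%.
WACC = 0.4112 × 11.5794% + 0.0453 × 6.3147% + 0.5435 × 4.5650% = 7.5284%.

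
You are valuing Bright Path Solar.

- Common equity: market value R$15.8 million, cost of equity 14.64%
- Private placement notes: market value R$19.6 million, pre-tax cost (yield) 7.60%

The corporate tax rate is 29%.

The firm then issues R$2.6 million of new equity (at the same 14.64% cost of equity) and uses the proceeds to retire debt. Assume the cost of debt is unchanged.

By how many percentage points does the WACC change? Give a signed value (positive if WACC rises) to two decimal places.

Current WACC:
Total capital V = 15.8 + 19.6 = 35.4.
Equity: weight = 15.8/35.4 = 0.4463; cost = 14.64%.
Private placement notes: weight = 19.6/35.4 = 0.5537; after-tax cost = 7.6% × (1 − 29%) = 5.3960%.
WACC = 0.4463 × 14.6400% + 0.5537 × 5.3960% = 9.5219%.
After the change:
Total capital V = 18.4 + 17 = 35.4.
Equity: weight = 18.4/35.4 = 0.5198; cost = 14.64%.
Private placement notes: weight = 17/35.4 = 0.4802; after-tax cost = 7.6% × (1 − 29%) = 5.3960%.
WACC = 0.5198 × 14.6400% + 0.4802 × 5.3960% = 10.2008%.
Change in WACC = 10.2008% − 9.5219% = 0.6789 pp.

+0.68 pp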